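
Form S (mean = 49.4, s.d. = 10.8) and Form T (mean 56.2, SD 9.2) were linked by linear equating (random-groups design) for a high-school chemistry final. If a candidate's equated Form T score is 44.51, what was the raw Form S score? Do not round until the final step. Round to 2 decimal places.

35.68

Invert y = (SD_Y/SD_X)(x − M_X) + M_Y:
x = (SD_X/SD_Y)(y − M_Y) + M_X = (10.8/9.2)(44.51 − 56.2) + 49.4
x = 1.173913 × -11.690 + 49.4 = 35.68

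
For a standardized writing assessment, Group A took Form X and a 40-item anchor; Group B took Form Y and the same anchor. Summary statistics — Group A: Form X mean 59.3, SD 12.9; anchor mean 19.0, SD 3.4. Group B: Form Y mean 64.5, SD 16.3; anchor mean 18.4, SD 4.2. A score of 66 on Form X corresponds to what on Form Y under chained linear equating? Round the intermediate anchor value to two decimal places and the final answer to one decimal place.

Form X → anchor (Group A): v = (3.4/12.9)(66 − 59.3) + 19.0 = 20.77
anchor → Form Y (Group B): y = (16.3/4.2)(20.77 − 18.4) + 64.5 = 73.7

73.7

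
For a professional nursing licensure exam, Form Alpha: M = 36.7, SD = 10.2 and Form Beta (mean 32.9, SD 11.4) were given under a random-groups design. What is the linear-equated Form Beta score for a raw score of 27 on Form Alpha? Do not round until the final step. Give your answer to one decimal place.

22.1

Linear equating: y = (SD_Y/SD_X)(x − M_X) + M_Y
y = (11.4/10.2)(27 − 36.7) + 32.9
y = 1.117647 × -9.7 + 32.9 = -10.8412 + 32.9 = 22.1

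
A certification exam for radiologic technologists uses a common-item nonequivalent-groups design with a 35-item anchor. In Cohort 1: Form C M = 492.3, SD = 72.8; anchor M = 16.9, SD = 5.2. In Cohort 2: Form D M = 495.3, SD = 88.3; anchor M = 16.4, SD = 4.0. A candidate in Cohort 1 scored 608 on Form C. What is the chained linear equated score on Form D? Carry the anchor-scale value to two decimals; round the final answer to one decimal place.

Form C → anchor (Cohort 1): v = (5.2/72.8)(608 − 492.3) + 16.9 = 25.16
anchor → Form D (Cohort 2): y = (88.3/4.0)(25.16 − 16.4) + 495.3 = 688.7

688.7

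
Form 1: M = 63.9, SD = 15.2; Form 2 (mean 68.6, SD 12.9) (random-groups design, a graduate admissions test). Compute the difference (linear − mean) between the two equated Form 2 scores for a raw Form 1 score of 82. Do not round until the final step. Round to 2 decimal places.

-2.74

Mean-equated: 82 + (68.6 − 63.9) = 86.70
Linear-equated: (12.9/15.2)(82 − 63.9) + 68.6 = 83.961
Difference = 83.961 − 86.70 = -2.74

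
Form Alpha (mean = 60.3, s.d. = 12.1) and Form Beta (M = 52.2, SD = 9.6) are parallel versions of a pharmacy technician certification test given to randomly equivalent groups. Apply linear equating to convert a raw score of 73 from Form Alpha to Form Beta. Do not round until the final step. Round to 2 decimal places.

62.28

Linear equating: y = (SD_Y/SD_X)(x − M_X) + M_Y
y = (9.6/12.1)(73 − 60.3) + 52.2
y = 0.793388 × 12.7 + 52.2 = 10.0760 + 52.2 = 62.28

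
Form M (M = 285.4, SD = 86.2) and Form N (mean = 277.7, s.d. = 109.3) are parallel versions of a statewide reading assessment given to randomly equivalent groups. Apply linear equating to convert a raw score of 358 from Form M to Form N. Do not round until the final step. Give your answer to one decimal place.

369.8

Linear equating: y = (SD_Y/SD_X)(x − M_X) + M_Y
y = (109.3/86.2)(358 − 285.4) + 277.7
y = 1.267981 × 72.6 + 277.7 = 92.0555 + 277.7 = 369.8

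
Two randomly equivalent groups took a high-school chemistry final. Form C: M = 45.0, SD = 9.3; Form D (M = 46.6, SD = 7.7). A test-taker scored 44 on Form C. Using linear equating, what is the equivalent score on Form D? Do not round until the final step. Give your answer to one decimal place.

Linear equating: y = (SD_Y/SD_X)(x − M_X) + M_Y
y = (7.7/9.3)(44 − 45.0) + 46.6
y = 0.827957 × -1.0 + 46.6 = -0.8280 + 46.6 = 45.8

45.8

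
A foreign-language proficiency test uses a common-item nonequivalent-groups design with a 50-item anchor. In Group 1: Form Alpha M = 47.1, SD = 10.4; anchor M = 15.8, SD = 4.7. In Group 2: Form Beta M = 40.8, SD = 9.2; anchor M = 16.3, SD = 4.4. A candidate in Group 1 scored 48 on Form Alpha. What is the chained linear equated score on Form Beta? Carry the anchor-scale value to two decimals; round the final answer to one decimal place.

Form Alpha → anchor (Group 1): v = (4.7/10.4)(48 − 47.1) + 15.8 = 16.21
anchor → Form Beta (Group 2): y = (9.2/4.4)(16.21 − 16.3) + 40.8 = 40.6

40.6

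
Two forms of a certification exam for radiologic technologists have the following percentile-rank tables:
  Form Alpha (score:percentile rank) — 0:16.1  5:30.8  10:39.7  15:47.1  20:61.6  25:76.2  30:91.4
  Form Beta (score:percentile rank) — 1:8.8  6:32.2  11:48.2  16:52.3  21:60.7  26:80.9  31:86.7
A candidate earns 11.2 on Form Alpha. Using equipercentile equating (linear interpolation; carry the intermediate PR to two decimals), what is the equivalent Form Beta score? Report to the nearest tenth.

PR of 11.2 on Form Alpha: 39.7 + (11.2 − 10)/(15 − 10) × (47.1 − 39.7) = 41.48
On Form Beta, PR 41.48 falls between score 6 (PR 32.2) and 11 (PR 48.2).
Interpolate: 6 + (41.48 − 32.2)/(48.2 − 32.2) × (11 − 6) = 8.9

8.9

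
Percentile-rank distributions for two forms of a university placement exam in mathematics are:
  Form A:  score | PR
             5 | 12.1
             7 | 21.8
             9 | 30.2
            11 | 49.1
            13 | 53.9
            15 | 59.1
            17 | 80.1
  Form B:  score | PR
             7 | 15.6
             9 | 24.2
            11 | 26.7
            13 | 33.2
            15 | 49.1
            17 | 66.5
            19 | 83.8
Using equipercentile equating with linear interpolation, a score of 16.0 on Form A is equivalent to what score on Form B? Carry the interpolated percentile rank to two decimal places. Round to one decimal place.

PR of 16.0 on Form A: 59.1 + (16.0 − 15)/(17 − 15) × (80.1 − 59.1) = 69.60
On Form B, PR 69.60 falls between score 17 (PR 66.5) and 19 (PR 83.8).
Interpolate: 17 + (69.60 − 66.5)/(83.8 − 66.5) × (19 − 17) = 17.4

17.4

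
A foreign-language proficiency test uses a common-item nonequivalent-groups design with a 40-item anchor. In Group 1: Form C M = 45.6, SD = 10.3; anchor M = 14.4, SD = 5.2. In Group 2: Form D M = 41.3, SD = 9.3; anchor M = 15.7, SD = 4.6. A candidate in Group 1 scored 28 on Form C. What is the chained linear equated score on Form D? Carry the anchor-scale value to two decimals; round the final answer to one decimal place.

20.7

Form C → anchor (Group 1): v = (5.2/10.3)(28 − 45.6) + 14.4 = 5.51
anchor → Form D (Group 2): y = (9.3/4.6)(5.51 − 15.7) + 41.3 = 20.7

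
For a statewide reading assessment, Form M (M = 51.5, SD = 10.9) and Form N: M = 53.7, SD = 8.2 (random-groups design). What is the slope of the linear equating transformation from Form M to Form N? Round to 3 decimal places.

0.752

A = SD_Y / SD_X = 8.2 / 10.9 = 0.752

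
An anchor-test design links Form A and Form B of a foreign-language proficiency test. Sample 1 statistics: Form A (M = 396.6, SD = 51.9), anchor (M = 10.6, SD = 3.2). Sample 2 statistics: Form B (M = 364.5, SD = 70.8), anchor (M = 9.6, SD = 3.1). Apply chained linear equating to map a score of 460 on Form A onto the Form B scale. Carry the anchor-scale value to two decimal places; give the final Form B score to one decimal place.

476.6

Form A → anchor (Sample 1): v = (3.2/51.9)(460 − 396.6) + 10.6 = 14.51
anchor → Form B (Sample 2): y = (70.8/3.1)(14.51 − 9.6) + 364.5 = 476.6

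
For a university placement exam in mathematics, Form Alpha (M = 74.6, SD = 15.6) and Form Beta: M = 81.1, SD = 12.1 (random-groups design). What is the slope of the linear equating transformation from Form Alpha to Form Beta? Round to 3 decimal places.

0.776

A = SD_Y / SD_X = 12.1 / 15.6 = 0.776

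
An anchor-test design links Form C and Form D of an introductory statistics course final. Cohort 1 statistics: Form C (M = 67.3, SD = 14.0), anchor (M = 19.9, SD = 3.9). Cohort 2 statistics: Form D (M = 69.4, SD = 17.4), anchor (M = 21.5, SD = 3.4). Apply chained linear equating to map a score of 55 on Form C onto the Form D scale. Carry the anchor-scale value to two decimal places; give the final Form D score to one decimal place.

Form C → anchor (Cohort 1): v = (3.9/14.0)(55 − 67.3) + 19.9 = 16.47
anchor → Form D (Cohort 2): y = (17.4/3.4)(16.47 − 21.5) + 69.4 = 43.7

43.7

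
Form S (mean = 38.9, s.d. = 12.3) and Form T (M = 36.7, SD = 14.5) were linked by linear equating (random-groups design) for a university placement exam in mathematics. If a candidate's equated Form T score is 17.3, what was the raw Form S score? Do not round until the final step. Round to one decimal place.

Invert y = (SD_Y/SD_X)(x − M_X) + M_Y:
x = (SD_X/SD_Y)(y − M_Y) + M_X = (12.3/14.5)(17.3 − 36.7) + 38.9
x = 0.848276 × -19.400 + 38.9 = 22.4

22.4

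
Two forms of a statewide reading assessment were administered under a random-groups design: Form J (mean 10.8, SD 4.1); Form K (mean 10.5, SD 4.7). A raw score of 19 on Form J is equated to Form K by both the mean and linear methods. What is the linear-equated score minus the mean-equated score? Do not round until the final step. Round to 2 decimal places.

1.20

Mean-equated: 19 + (10.5 − 10.8) = 18.70
Linear-equated: (4.7/4.1)(19 − 10.8) + 10.5 = 19.900
Difference = 19.900 − 18.70 = 1.20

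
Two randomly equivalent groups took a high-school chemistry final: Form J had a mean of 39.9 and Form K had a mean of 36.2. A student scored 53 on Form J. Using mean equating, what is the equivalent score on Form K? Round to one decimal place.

Mean equating: y = x + (M_Y − M_X) = 53 + (36.2 − 39.9) = 49.3

49.3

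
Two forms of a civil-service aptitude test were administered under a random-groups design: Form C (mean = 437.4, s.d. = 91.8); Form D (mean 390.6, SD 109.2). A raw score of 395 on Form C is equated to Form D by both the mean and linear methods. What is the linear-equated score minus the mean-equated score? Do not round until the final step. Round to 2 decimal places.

-8.04

Mean-equated: 395 + (390.6 − 437.4) = 348.20
Linear-equated: (109.2/91.8)(395 − 437.4) + 390.6 = 340.163
Difference = 340.163 − 348.20 = -8.04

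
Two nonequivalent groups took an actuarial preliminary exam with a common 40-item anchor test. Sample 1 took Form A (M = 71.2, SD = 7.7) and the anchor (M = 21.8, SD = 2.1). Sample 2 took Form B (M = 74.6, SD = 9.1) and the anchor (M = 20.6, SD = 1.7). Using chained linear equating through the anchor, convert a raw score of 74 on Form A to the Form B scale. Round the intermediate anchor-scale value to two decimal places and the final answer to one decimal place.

Form A → anchor (Sample 1): v = (2.1/7.7)(74 − 71.2) + 21.8 = 22.56
anchor → Form B (Sample 2): y = (9.1/1.7)(22.56 − 20.6) + 74.6 = 85.1

85.1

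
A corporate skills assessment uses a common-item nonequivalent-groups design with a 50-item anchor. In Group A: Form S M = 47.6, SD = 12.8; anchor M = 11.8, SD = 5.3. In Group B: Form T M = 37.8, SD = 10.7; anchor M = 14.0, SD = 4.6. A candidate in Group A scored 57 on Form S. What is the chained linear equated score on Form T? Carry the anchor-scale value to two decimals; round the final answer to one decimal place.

41.7

Form S → anchor (Group A): v = (5.3/12.8)(57 − 47.6) + 11.8 = 15.69
anchor → Form T (Group B): y = (10.7/4.6)(15.69 − 14.0) + 37.8 = 41.7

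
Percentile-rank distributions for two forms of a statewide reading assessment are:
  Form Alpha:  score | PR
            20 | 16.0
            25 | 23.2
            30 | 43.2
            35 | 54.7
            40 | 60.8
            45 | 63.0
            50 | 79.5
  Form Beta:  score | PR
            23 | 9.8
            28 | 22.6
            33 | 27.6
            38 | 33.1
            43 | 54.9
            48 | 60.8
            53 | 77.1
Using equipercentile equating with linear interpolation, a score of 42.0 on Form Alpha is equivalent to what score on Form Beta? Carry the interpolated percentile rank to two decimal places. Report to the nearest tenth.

PR of 42.0 on Form Alpha: 60.8 + (42.0 − 40)/(45 − 40) × (63.0 − 60.8) = 61.68
On Form Beta, PR 61.68 falls between score 48 (PR 60.8) and 53 (PR 77.1).
Interpolate: 48 + (61.68 − 60.8)/(77.1 − 60.8) × (53 − 48) = 48.3

48.3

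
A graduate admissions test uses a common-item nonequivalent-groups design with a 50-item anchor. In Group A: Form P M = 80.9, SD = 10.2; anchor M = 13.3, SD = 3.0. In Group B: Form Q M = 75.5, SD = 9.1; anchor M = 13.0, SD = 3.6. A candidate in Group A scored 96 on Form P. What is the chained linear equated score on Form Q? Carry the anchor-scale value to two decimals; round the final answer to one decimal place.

Form P → anchor (Group A): v = (3.0/10.2)(96 − 80.9) + 13.3 = 17.74
anchor → Form Q (Group B): y = (9.1/3.6)(17.74 − 13.0) + 75.5 = 87.5

87.5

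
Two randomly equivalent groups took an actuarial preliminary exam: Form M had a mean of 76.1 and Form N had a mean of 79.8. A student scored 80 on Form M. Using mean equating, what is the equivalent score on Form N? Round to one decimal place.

Mean equating: y = x + (M_Y − M_X) = 80 + (79.8 − 76.1) = 83.7

83.7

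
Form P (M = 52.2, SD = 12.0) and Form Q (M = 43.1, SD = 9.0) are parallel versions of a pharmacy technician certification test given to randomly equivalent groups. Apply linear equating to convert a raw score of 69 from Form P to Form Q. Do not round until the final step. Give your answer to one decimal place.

Linear equating: y = (SD_Y/SD_X)(x − M_X) + M_Y
y = (9.0/12.0)(69 − 52.2) + 43.1
y = 0.750000 × 16.8 + 43.1 = 12.6000 + 43.1 = 55.7

55.7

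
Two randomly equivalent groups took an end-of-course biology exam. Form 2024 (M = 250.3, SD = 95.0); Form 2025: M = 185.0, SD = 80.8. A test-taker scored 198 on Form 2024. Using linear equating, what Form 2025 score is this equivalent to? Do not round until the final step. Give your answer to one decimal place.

Linear equating: y = (SD_Y/SD_X)(x − M_X) + M_Y
y = (80.8/95.0)(198 − 250.3) + 185.0
y = 0.850526 × -52.3 + 185.0 = -44.4825 + 185.0 = 140.5

140.5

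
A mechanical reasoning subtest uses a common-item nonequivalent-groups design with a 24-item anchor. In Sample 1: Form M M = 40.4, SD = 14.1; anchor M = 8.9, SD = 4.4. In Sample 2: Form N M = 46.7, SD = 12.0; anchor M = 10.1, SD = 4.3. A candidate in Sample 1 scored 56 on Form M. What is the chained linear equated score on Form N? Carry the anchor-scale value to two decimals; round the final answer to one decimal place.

Form M → anchor (Sample 1): v = (4.4/14.1)(56 − 40.4) + 8.9 = 13.77
anchor → Form N (Sample 2): y = (12.0/4.3)(13.77 − 10.1) + 46.7 = 56.9

56.9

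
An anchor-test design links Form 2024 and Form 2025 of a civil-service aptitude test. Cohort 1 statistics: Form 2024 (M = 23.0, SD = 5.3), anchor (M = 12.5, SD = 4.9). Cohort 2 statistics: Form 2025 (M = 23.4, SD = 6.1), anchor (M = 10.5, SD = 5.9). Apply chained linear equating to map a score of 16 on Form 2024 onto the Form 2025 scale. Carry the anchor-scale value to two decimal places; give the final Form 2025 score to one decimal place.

18.8

Form 2024 → anchor (Cohort 1): v = (4.9/5.3)(16 − 23.0) + 12.5 = 6.03
anchor → Form 2025 (Cohort 2): y = (6.1/5.9)(6.03 − 10.5) + 23.4 = 18.8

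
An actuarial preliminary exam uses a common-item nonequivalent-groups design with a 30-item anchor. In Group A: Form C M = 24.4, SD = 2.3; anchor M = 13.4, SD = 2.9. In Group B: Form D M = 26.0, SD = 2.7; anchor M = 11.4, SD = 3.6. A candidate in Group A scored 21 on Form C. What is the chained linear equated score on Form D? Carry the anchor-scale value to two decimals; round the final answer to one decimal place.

24.3

Form C → anchor (Group A): v = (2.9/2.3)(21 − 24.4) + 13.4 = 9.11
anchor → Form D (Group B): y = (2.7/3.6)(9.11 − 11.4) + 26.0 = 24.3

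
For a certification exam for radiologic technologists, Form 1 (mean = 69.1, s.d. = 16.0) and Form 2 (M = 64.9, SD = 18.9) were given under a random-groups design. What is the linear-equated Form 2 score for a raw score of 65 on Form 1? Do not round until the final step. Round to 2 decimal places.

60.06

Linear equating: y = (SD_Y/SD_X)(x − M_X) + M_Y
y = (18.9/16.0)(65 − 69.1) + 64.9
y = 1.181250 × -4.1 + 64.9 = -4.8431 + 64.9 = 60.06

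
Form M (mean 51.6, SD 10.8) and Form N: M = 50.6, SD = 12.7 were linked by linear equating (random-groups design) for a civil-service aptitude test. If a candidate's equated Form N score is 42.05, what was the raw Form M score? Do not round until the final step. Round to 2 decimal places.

44.33

Invert y = (SD_Y/SD_X)(x − M_X) + M_Y:
x = (SD_X/SD_Y)(y − M_Y) + M_X = (10.8/12.7)(42.05 − 50.6) + 51.6
x = 0.850394 × -8.550 + 51.6 = 44.33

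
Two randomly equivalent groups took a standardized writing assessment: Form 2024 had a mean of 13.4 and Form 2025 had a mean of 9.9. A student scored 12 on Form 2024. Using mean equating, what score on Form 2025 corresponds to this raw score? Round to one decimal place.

8.5

Mean equating: y = x + (M_Y − M_X) = 12 + (9.9 − 13.4) = 8.5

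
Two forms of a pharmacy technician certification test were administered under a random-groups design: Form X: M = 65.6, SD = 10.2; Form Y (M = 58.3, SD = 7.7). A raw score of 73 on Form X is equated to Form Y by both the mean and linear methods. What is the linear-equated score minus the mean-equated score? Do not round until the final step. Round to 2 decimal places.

Mean-equated: 73 + (58.3 − 65.6) = 65.70
Linear-equated: (7.7/10.2)(73 − 65.6) + 58.3 = 63.886
Difference = 63.886 − 65.70 = -1.81

-1.81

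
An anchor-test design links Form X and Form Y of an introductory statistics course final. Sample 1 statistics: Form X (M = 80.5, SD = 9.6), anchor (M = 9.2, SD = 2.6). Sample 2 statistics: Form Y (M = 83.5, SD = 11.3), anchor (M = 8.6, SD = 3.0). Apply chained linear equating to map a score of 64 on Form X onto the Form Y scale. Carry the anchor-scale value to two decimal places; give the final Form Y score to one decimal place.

Form X → anchor (Sample 1): v = (2.6/9.6)(64 − 80.5) + 9.2 = 4.73
anchor → Form Y (Sample 2): y = (11.3/3.0)(4.73 − 8.6) + 83.5 = 68.9

68.9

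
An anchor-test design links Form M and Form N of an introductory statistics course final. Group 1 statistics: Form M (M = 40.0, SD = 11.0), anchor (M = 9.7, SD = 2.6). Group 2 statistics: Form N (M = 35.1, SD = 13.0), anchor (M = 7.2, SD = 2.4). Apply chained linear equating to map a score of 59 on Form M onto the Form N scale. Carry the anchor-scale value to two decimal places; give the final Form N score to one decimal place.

73.0

Form M → anchor (Group 1): v = (2.6/11.0)(59 − 40.0) + 9.7 = 14.19
anchor → Form N (Group 2): y = (13.0/2.4)(14.19 − 7.2) + 35.1 = 73.0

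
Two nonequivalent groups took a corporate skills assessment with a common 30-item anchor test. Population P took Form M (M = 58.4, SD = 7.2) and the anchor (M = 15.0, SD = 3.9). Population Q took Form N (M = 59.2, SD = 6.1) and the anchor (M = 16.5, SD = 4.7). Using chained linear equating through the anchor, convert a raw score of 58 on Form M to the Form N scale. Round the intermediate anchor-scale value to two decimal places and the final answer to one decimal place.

57.0

Form M → anchor (Population P): v = (3.9/7.2)(58 − 58.4) + 15.0 = 14.78
anchor → Form N (Population Q): y = (6.1/4.7)(14.78 − 16.5) + 59.2 = 57.0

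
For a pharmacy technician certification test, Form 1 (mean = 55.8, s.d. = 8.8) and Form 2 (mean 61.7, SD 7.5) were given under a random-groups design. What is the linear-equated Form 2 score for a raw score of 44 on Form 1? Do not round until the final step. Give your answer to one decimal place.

Linear equating: y = (SD_Y/SD_X)(x − M_X) + M_Y
y = (7.5/8.8)(44 − 55.8) + 61.7
y = 0.852273 × -11.8 + 61.7 = -10.0568 + 61.7 = 51.6

51.6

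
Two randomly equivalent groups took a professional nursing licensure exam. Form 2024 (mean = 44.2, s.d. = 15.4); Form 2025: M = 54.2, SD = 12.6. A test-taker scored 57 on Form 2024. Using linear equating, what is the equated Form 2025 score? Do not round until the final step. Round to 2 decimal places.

Linear equating: y = (SD_Y/SD_X)(x − M_X) + M_Y
y = (12.6/15.4)(57 − 44.2) + 54.2
y = 0.818182 × 12.8 + 54.2 = 10.4727 + 54.2 = 64.67

64.67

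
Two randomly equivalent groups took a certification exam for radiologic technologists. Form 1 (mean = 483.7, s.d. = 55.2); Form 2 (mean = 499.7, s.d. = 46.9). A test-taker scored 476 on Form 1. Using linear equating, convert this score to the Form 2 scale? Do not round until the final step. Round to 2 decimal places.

493.16

Linear equating: y = (SD_Y/SD_X)(x − M_X) + M_Y
y = (46.9/55.2)(476 − 483.7) + 499.7
y = 0.849638 × -7.7 + 499.7 = -6.5422 + 499.7 = 493.16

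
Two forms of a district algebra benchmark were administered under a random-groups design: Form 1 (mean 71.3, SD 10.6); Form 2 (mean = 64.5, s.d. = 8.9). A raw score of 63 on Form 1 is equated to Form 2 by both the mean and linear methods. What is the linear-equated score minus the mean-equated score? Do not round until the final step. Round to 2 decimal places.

1.33

Mean-equated: 63 + (64.5 − 71.3) = 56.20
Linear-equated: (8.9/10.6)(63 − 71.3) + 64.5 = 57.531
Difference = 57.531 − 56.20 = 1.33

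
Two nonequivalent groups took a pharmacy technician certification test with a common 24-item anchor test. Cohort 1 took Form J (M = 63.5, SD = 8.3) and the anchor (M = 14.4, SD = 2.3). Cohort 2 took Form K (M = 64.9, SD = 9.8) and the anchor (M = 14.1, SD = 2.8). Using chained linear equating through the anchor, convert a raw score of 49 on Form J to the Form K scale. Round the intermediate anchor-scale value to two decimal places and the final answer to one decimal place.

51.9

Form J → anchor (Cohort 1): v = (2.3/8.3)(49 − 63.5) + 14.4 = 10.38
anchor → Form K (Cohort 2): y = (9.8/2.8)(10.38 − 14.1) + 64.9 = 51.9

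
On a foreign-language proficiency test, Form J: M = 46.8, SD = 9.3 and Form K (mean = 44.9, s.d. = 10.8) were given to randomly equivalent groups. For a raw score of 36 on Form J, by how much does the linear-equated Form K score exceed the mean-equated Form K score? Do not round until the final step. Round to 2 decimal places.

Mean-equated: 36 + (44.9 − 46.8) = 34.10
Linear-equated: (10.8/9.3)(36 − 46.8) + 44.9 = 32.358
Difference = 32.358 − 34.10 = -1.74

-1.74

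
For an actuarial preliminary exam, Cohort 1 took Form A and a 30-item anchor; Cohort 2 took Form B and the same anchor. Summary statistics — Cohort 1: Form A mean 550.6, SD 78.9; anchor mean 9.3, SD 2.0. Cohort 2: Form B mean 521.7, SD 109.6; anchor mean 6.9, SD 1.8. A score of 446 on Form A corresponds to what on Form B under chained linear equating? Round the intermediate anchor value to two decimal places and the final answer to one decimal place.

506.5

Form A → anchor (Cohort 1): v = (2.0/78.9)(446 − 550.6) + 9.3 = 6.65
anchor → Form B (Cohort 2): y = (109.6/1.8)(6.65 − 6.9) + 521.7 = 506.5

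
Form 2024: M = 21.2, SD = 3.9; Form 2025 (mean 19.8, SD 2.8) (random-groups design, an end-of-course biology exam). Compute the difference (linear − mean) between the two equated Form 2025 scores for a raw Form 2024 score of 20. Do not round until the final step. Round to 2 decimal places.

0.34

Mean-equated: 20 + (19.8 − 21.2) = 18.60
Linear-equated: (2.8/3.9)(20 − 21.2) + 19.8 = 18.938
Difference = 18.938 − 18.60 = 0.34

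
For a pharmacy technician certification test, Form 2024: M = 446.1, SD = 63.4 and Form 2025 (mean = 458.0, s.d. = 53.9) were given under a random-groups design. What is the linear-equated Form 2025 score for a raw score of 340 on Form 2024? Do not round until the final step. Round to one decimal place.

Linear equating: y = (SD_Y/SD_X)(x − M_X) + M_Y
y = (53.9/63.4)(340 − 446.1) + 458.0
y = 0.850158 × -106.1 + 458.0 = -90.2017 + 458.0 = 367.8

367.8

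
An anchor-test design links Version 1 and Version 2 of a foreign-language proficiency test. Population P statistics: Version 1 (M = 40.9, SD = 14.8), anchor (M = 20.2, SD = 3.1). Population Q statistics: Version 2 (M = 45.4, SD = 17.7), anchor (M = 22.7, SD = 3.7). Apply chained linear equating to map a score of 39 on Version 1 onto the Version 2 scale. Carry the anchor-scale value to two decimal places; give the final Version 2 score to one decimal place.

Version 1 → anchor (Population P): v = (3.1/14.8)(39 − 40.9) + 20.2 = 19.80
anchor → Version 2 (Population Q): y = (17.7/3.7)(19.80 − 22.7) + 45.4 = 31.5

31.5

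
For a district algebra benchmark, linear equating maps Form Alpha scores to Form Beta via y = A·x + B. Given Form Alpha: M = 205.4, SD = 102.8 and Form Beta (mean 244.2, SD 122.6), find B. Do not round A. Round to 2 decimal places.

-0.76

A = SD_Y / SD_X = 122.6 / 102.8 = 1.192607
B = M_Y − A·M_X = 244.2 − 1.192607 × 205.4 = -0.76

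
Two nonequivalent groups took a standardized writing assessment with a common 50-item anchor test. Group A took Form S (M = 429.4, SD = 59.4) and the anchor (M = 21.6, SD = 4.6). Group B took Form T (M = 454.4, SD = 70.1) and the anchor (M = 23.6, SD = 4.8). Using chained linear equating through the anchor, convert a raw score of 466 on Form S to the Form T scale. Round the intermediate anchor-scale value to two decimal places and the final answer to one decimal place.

466.5

Form S → anchor (Group A): v = (4.6/59.4)(466 − 429.4) + 21.6 = 24.43
anchor → Form T (Group B): y = (70.1/4.8)(24.43 − 23.6) + 454.4 = 466.5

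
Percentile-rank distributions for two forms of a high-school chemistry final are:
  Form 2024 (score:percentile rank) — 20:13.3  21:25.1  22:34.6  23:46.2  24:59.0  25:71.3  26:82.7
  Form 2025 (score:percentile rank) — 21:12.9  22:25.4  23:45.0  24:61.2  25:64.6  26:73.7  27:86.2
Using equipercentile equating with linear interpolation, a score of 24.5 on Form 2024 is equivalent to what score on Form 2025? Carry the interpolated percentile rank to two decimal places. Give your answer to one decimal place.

25.1

PR of 24.5 on Form 2024: 59.0 + (24.5 − 24)/(25 − 24) × (71.3 − 59.0) = 65.15
On Form 2025, PR 65.15 falls between score 25 (PR 64.6) and 26 (PR 73.7).
Interpolate: 25 + (65.15 − 64.6)/(73.7 − 64.6) × (26 − 25) = 25.1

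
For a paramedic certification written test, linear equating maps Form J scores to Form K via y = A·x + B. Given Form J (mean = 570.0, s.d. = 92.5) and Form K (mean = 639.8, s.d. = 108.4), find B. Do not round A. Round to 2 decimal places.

-28.18

A = SD_Y / SD_X = 108.4 / 92.5 = 1.171892
B = M_Y − A·M_X = 639.8 − 1.171892 × 570.0 = -28.18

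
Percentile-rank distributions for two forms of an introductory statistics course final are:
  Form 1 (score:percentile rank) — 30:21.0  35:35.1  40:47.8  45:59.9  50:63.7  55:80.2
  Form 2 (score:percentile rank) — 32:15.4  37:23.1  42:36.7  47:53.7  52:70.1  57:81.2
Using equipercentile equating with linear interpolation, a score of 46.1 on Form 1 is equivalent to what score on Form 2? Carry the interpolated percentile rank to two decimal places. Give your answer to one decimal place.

49.1

PR of 46.1 on Form 1: 59.9 + (46.1 − 45)/(50 − 45) × (63.7 − 59.9) = 60.74
On Form 2, PR 60.74 falls between score 47 (PR 53.7) and 52 (PR 70.1).
Interpolate: 47 + (60.74 − 53.7)/(70.1 − 53.7) × (52 − 47) = 49.1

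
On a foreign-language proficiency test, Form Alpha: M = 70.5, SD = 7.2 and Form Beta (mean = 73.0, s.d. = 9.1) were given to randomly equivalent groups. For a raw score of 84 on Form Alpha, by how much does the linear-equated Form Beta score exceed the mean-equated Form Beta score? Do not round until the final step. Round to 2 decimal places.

Mean-equated: 84 + (73.0 − 70.5) = 86.50
Linear-equated: (9.1/7.2)(84 − 70.5) + 73.0 = 90.062
Difference = 90.062 − 86.50 = 3.56

3.56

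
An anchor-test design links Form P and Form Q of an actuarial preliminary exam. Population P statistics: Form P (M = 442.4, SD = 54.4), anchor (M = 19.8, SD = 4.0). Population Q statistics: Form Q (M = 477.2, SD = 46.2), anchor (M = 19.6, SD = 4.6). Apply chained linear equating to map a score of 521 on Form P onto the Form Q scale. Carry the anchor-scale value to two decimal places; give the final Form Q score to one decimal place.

Form P → anchor (Population P): v = (4.0/54.4)(521 − 442.4) + 19.8 = 25.58
anchor → Form Q (Population Q): y = (46.2/4.6)(25.58 − 19.6) + 477.2 = 537.3

537.3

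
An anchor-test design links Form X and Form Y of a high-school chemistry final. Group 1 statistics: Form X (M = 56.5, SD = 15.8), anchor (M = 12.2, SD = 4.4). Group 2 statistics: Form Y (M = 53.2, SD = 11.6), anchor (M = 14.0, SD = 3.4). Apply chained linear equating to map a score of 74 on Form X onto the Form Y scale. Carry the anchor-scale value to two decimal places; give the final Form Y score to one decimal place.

Form X → anchor (Group 1): v = (4.4/15.8)(74 − 56.5) + 12.2 = 17.07
anchor → Form Y (Group 2): y = (11.6/3.4)(17.07 − 14.0) + 53.2 = 63.7

63.7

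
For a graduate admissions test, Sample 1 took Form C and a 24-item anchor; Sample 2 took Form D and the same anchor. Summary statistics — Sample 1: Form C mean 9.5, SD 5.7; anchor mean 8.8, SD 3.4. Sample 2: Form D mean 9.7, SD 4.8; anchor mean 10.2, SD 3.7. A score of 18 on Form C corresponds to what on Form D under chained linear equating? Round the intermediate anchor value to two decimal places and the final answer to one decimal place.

Form C → anchor (Sample 1): v = (3.4/5.7)(18 − 9.5) + 8.8 = 13.87
anchor → Form D (Sample 2): y = (4.8/3.7)(13.87 − 10.2) + 9.7 = 14.5

14.5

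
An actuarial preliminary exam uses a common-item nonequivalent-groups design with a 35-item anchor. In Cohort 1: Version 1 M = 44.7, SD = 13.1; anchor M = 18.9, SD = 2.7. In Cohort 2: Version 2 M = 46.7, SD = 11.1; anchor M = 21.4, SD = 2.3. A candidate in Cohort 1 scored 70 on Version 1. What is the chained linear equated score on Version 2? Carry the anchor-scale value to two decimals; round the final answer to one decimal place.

59.8

Version 1 → anchor (Cohort 1): v = (2.7/13.1)(70 − 44.7) + 18.9 = 24.11
anchor → Version 2 (Cohort 2): y = (11.1/2.3)(24.11 − 21.4) + 46.7 = 59.8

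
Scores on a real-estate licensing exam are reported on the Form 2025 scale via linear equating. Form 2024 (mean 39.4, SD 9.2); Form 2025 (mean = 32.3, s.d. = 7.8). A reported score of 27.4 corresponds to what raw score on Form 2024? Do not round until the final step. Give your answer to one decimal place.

Invert y = (SD_Y/SD_X)(x − M_X) + M_Y:
x = (SD_X/SD_Y)(y − M_Y) + M_X = (9.2/7.8)(27.4 − 32.3) + 39.4
x = 1.179487 × -4.900 + 39.4 = 33.6

33.6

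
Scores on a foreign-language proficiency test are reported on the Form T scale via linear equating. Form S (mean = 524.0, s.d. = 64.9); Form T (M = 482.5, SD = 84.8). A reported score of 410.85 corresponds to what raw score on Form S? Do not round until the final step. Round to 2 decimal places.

Invert y = (SD_Y/SD_X)(x − M_X) + M_Y:
x = (SD_X/SD_Y)(y − M_Y) + M_X = (64.9/84.8)(410.85 − 482.5) + 524.0
x = 0.765330 × -71.650 + 524.0 = 469.16

469.16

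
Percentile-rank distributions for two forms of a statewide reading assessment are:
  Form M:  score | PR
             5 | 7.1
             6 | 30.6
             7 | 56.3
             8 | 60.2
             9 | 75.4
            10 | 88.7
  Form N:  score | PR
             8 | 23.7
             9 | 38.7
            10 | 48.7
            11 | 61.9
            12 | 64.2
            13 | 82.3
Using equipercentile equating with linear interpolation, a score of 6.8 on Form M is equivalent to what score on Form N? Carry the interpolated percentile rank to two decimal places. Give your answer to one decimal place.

10.2

PR of 6.8 on Form M: 30.6 + (6.8 − 6)/(7 − 6) × (56.3 − 30.6) = 51.16
On Form N, PR 51.16 falls between score 10 (PR 48.7) and 11 (PR 61.9).
Interpolate: 10 + (51.16 − 48.7)/(61.9 − 48.7) × (11 − 10) = 10.2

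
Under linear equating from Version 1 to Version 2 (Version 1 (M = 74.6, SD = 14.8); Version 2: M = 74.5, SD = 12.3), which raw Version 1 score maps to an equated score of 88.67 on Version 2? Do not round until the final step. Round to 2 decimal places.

Invert y = (SD_Y/SD_X)(x − M_X) + M_Y:
x = (SD_X/SD_Y)(y − M_Y) + M_X = (14.8/12.3)(88.67 − 74.5) + 74.6
x = 1.203252 × 14.170 + 74.6 = 91.65

91.65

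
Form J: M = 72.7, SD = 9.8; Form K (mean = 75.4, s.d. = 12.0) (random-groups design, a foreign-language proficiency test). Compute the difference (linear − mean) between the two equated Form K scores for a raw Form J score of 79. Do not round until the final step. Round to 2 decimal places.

Mean-equated: 79 + (75.4 − 72.7) = 81.70
Linear-equated: (12.0/9.8)(79 − 72.7) + 75.4 = 83.114
Difference = 83.114 − 81.70 = 1.41

1.41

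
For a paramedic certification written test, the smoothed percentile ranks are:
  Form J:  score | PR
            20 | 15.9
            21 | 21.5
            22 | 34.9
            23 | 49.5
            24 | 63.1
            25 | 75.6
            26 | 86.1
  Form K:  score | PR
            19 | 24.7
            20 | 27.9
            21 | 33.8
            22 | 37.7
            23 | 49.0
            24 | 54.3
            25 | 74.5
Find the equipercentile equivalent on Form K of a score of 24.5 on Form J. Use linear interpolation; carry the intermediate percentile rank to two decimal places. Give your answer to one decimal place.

24.7

PR of 24.5 on Form J: 63.1 + (24.5 − 24)/(25 − 24) × (75.6 − 63.1) = 69.35
On Form K, PR 69.35 falls between score 24 (PR 54.3) and 25 (PR 74.5).
Interpolate: 24 + (69.35 − 54.3)/(74.5 − 54.3) × (25 − 24) = 24.7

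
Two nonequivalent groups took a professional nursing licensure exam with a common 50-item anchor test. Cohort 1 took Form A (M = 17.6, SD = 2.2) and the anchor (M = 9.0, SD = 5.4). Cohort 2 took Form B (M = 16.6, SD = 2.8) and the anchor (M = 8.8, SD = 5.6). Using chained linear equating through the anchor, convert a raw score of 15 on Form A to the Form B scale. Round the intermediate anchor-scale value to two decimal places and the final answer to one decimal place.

Form A → anchor (Cohort 1): v = (5.4/2.2)(15 − 17.6) + 9.0 = 2.62
anchor → Form B (Cohort 2): y = (2.8/5.6)(2.62 − 8.8) + 16.6 = 13.5

13.5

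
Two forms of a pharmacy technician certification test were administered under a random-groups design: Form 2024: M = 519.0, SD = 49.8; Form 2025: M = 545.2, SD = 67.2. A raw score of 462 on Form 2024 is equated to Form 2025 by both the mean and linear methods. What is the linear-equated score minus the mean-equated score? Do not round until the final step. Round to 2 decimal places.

Mean-equated: 462 + (545.2 − 519.0) = 488.20
Linear-equated: (67.2/49.8)(462 − 519.0) + 545.2 = 468.284
Difference = 468.284 − 488.20 = -19.92

-19.92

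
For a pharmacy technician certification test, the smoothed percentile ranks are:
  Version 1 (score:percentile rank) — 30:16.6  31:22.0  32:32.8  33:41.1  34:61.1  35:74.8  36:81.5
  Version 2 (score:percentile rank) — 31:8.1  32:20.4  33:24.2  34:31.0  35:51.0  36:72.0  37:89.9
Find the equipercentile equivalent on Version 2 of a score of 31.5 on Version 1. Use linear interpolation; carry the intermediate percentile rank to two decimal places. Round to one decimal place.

33.5

PR of 31.5 on Version 1: 22.0 + (31.5 − 31)/(32 − 31) × (32.8 − 22.0) = 27.40
On Version 2, PR 27.40 falls between score 33 (PR 24.2) and 34 (PR 31.0).
Interpolate: 33 + (27.40 − 24.2)/(31.0 − 24.2) × (34 − 33) = 33.5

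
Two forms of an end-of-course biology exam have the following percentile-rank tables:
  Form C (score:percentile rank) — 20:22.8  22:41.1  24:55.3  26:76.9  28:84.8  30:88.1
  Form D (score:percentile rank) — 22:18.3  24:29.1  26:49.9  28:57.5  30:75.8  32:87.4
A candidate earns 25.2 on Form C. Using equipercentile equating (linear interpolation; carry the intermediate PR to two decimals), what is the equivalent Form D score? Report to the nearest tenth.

29.2

PR of 25.2 on Form C: 55.3 + (25.2 − 24)/(26 − 24) × (76.9 − 55.3) = 68.26
On Form D, PR 68.26 falls between score 28 (PR 57.5) and 30 (PR 75.8).
Interpolate: 28 + (68.26 − 57.5)/(75.8 − 57.5) × (30 − 28) = 29.2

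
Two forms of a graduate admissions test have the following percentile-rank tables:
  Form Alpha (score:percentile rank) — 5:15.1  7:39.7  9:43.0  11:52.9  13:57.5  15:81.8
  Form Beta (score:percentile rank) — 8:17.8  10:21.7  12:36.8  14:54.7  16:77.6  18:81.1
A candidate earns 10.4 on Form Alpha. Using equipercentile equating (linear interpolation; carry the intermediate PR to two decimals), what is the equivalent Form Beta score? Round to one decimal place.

PR of 10.4 on Form Alpha: 43.0 + (10.4 − 9)/(11 − 9) × (52.9 − 43.0) = 49.93
On Form Beta, PR 49.93 falls between score 12 (PR 36.8) and 14 (PR 54.7).
Interpolate: 12 + (49.93 − 36.8)/(54.7 − 36.8) × (14 − 12) = 13.5

13.5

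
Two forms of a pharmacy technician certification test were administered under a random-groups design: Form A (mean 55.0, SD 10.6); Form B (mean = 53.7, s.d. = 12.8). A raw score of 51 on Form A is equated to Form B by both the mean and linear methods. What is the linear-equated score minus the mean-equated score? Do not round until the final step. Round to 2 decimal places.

Mean-equated: 51 + (53.7 − 55.0) = 49.70
Linear-equated: (12.8/10.6)(51 − 55.0) + 53.7 = 48.870
Difference = 48.870 − 49.70 = -0.83

-0.83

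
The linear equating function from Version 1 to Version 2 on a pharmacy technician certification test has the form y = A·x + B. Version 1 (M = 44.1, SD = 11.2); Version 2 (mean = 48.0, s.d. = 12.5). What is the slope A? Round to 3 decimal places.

1.116

A = SD_Y / SD_X = 12.5 / 11.2 = 1.116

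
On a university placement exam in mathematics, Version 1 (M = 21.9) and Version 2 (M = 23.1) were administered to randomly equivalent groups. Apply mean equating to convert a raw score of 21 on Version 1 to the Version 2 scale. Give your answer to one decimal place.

22.2

Mean equating: y = x + (M_Y − M_X) = 21 + (23.1 − 21.9) = 22.2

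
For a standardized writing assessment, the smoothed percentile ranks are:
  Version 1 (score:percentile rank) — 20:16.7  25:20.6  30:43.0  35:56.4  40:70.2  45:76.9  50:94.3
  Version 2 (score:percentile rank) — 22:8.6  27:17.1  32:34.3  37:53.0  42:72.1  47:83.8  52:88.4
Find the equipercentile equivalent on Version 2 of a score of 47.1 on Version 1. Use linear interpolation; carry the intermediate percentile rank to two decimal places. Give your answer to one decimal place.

PR of 47.1 on Version 1: 76.9 + (47.1 − 45)/(50 − 45) × (94.3 − 76.9) = 84.21
On Version 2, PR 84.21 falls between score 47 (PR 83.8) and 52 (PR 88.4).
Interpolate: 47 + (84.21 − 83.8)/(88.4 − 83.8) × (52 − 47) = 47.4

47.4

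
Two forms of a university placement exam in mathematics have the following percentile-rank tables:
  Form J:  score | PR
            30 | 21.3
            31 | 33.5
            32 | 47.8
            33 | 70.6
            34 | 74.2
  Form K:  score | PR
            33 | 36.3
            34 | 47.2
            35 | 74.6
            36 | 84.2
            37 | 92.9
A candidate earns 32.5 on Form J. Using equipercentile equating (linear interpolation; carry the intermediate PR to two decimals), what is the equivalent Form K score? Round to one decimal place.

PR of 32.5 on Form J: 47.8 + (32.5 − 32)/(33 − 32) × (70.6 − 47.8) = 59.20
On Form K, PR 59.20 falls between score 34 (PR 47.2) and 35 (PR 74.6).
Interpolate: 34 + (59.20 − 47.2)/(74.6 − 47.2) × (35 − 34) = 34.4

34.4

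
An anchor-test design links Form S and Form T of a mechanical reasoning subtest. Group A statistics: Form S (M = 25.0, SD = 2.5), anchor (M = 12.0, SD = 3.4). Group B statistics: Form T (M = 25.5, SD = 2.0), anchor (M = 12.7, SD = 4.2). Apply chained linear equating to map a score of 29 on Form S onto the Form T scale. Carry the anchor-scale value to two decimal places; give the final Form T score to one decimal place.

Form S → anchor (Group A): v = (3.4/2.5)(29 − 25.0) + 12.0 = 17.44
anchor → Form T (Group B): y = (2.0/4.2)(17.44 − 12.7) + 25.5 = 27.8

27.8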